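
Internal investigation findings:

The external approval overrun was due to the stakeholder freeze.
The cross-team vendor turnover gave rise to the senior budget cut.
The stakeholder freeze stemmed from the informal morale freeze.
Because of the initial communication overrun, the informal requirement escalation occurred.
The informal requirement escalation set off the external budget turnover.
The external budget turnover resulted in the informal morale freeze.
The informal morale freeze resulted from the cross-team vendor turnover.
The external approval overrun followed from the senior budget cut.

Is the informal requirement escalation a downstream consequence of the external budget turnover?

No

The external budget turnover leads to the informal morale freeze, the stakeholder freeze, the external approval overrun; the informal requirement escalation is not among them.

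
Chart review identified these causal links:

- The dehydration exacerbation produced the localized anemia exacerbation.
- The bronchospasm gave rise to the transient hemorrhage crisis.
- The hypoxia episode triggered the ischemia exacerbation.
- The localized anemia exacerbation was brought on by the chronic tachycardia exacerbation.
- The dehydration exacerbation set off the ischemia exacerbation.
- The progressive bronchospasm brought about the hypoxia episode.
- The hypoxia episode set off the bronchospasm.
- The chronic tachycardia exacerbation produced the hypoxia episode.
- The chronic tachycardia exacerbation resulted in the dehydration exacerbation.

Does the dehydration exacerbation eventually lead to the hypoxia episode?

The dehydration exacerbation leads to the localized anemia exacerbation, the ischemia exacerbation; the hypoxia episode is not among them.

No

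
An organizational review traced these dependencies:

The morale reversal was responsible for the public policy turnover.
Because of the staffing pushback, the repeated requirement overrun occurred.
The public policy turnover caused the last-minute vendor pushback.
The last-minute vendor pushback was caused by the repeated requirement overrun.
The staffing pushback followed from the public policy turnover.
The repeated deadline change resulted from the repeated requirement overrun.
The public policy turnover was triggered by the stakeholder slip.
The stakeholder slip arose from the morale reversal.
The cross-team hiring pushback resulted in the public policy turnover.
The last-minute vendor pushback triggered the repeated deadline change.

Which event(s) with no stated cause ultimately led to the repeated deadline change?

Tracing upstream from the repeated deadline change: the repeated deadline change ← the last-minute vendor pushback ← the public policy turnover ← the morale reversal.
A separate upstream branch: the repeated deadline change ← the last-minute vendor pushback ← the public policy turnover ← the cross-team hiring pushback.
Each of those chain origins has no stated cause.

the cross-team hiring pushback, the morale reversal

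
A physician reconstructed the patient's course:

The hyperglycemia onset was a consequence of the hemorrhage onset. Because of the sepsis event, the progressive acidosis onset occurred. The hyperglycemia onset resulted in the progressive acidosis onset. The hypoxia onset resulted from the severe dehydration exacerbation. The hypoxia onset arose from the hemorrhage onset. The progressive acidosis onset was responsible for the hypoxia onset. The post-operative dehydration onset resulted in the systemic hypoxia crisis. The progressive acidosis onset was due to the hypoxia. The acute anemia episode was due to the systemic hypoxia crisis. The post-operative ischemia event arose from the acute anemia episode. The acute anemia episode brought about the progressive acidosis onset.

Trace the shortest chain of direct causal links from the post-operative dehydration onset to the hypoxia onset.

the post-operative dehydration onset → the systemic hypoxia crisis
the systemic hypoxia crisis → the acute anemia episode
the acute anemia episode → the progressive acidosis onset
the progressive acidosis onset → the hypoxia onset
Length: 4 steps.

the post-operative dehydration onset → the systemic hypoxia crisis → the acute anemia episode → the progressive acidosis onset → the hypoxia onset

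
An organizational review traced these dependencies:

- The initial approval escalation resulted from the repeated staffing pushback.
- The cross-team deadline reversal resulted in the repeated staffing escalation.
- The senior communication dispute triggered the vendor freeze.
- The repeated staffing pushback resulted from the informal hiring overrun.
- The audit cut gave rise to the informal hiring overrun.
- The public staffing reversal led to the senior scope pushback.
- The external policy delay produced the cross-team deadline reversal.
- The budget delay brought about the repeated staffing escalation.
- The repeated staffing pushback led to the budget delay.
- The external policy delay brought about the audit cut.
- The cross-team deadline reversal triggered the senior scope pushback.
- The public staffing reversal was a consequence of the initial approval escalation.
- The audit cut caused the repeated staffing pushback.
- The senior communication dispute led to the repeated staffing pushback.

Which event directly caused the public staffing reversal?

the initial approval escalation

Upstream contributors include the senior communication dispute, the external policy delay, the audit cut, the informal hiring overrun, the repeated staffing pushback, but only the initial approval escalation feeds directly into the public staffing reversal.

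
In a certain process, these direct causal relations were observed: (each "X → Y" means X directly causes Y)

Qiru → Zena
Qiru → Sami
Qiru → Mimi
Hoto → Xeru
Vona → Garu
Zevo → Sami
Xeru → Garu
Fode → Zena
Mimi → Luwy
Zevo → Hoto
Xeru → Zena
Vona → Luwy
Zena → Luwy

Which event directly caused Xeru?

Upstream contributors include Zevo, but only Hoto feeds directly into Xeru.

Hoto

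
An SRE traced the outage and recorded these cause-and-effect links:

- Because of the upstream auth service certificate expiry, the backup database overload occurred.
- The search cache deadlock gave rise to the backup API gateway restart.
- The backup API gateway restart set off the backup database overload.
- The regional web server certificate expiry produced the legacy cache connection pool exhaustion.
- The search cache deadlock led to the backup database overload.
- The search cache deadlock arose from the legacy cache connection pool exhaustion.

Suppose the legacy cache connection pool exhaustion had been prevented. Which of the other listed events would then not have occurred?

Downstream of the legacy cache connection pool exhaustion: the search cache deadlock, the backup API gateway restart, the backup database overload.
Of those, still caused via another path: the backup database overload.
The remainder have no surviving cause.

the backup API gateway restart, the search cache deadlock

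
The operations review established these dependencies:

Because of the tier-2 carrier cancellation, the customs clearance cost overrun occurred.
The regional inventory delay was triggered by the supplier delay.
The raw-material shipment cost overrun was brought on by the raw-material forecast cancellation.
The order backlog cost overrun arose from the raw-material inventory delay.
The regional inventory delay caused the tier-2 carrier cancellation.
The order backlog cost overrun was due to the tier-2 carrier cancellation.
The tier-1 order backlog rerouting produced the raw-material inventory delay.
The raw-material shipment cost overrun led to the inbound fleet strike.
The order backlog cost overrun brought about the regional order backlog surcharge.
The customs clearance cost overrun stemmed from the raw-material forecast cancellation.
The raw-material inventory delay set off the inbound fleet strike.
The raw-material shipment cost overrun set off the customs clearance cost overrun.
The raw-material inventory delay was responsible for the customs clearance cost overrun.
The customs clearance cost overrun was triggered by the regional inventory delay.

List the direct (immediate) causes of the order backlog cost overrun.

Upstream contributors include the supplier delay, the tier-1 order backlog rerouting, the regional inventory delay, but only the raw-material inventory delay, the tier-2 carrier cancellation feed directly into the order backlog cost overrun.

the raw-material inventory delay, the tier-2 carrier cancellation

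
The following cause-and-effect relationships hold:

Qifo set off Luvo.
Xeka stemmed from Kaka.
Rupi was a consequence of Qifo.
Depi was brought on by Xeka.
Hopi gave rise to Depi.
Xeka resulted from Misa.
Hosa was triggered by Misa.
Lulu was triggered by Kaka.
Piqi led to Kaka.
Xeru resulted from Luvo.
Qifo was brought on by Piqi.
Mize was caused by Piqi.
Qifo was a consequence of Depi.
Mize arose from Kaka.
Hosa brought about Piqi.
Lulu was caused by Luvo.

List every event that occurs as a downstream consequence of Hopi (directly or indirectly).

Direct effects: Depi.
2 steps out: Qifo.
3 steps out: Luvo, Rupi.
4 steps out: Xeru, Lulu.
Not reachable from it: Misa, Hosa, Piqi, Kaka, Xeka, Mize.

Depi, Lulu, Luvo, Qifo, Rupi, Xeru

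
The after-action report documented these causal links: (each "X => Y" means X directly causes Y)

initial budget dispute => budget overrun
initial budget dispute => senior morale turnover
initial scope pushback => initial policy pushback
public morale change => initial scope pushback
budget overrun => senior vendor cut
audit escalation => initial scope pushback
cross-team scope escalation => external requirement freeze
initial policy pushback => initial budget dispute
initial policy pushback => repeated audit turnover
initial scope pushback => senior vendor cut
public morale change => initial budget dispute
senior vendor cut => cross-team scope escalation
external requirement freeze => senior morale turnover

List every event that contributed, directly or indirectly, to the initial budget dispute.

the audit escalation, the initial policy pushback, the initial scope pushback, the public morale change

Immediate causes of the initial budget dispute: the public morale change, the initial policy pushback.
Further upstream: the initial scope pushback, the audit escalation.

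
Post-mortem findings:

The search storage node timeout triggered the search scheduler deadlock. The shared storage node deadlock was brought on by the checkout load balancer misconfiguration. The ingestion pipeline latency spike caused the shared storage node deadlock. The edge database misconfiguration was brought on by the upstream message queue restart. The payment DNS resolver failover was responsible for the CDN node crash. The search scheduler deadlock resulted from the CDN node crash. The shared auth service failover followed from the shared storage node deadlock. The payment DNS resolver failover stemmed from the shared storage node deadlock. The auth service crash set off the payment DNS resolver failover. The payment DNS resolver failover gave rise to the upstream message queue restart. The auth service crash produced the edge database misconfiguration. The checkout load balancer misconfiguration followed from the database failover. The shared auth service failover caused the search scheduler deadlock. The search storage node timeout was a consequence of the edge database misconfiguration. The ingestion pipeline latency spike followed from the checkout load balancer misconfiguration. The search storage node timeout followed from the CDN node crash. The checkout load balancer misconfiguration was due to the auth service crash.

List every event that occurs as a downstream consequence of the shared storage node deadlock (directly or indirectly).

Direct effects: the payment DNS resolver failover, the shared auth service failover.
2 steps out: the CDN node crash, the upstream message queue restart, the search scheduler deadlock.
3 steps out: the edge database misconfiguration, the search storage node timeout.
Not reachable from it: the database failover, the auth service crash, the checkout load balancer misconfiguration, the ingestion pipeline latency spike.

the CDN node crash, the edge database misconfiguration, the payment DNS resolver failover, the search scheduler deadlock, the search storage node timeout, the shared auth service failover, the upstream message queue restart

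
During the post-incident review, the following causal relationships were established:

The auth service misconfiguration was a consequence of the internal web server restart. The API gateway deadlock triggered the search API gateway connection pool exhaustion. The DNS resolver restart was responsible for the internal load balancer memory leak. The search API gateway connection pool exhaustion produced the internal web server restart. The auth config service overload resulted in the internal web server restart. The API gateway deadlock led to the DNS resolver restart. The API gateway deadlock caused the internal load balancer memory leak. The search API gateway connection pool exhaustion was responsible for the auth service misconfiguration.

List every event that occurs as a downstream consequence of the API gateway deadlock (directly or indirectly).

the DNS resolver restart, the auth service misconfiguration, the internal load balancer memory leak, the internal web server restart, the search API gateway connection pool exhaustion

Direct effects: the DNS resolver restart, the search API gateway connection pool exhaustion, the internal load balancer memory leak.
2 steps out: the internal web server restart, the auth service misconfiguration.
Not reachable from it: the auth config service overload.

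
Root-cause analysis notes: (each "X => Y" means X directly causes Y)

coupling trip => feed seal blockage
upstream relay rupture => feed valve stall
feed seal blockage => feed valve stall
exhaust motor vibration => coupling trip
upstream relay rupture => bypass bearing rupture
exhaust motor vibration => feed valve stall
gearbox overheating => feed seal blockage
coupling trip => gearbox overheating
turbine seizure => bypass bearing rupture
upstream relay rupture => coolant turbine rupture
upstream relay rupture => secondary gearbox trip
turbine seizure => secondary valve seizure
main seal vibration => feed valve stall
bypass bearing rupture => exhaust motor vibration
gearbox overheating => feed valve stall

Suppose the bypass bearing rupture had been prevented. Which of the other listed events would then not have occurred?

Downstream of the bypass bearing rupture: the exhaust motor vibration, the coupling trip, the gearbox overheating, the feed seal blockage, the feed valve stall.
Of those, still caused via another path: the feed valve stall.
The remainder have no surviving cause.

the coupling trip, the exhaust motor vibration, the feed seal blockage, the gearbox overheating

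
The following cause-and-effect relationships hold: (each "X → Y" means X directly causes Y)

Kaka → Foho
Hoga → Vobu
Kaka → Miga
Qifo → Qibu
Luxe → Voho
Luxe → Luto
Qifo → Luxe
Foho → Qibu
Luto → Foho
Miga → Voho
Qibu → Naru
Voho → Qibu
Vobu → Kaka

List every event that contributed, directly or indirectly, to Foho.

Hoga, Kaka, Luto, Luxe, Qifo, Vobu

Immediate causes of Foho: Luto, Kaka.
Further upstream: Qifo, Hoga, Luxe, Vobu.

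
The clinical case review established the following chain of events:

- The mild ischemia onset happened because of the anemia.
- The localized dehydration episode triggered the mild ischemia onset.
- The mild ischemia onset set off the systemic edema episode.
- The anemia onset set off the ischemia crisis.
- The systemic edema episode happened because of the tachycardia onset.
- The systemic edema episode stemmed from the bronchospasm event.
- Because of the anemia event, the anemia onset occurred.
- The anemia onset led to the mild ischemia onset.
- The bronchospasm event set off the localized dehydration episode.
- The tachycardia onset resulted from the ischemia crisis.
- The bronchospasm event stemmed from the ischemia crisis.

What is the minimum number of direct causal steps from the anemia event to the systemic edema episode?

3

Shortest chain: the anemia event → the anemia onset → the mild ischemia onset → the systemic edema episode.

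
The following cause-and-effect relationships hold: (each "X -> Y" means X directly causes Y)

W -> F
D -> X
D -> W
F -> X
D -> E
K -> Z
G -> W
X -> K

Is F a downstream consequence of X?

No

X leads to K, Z; F is not among them.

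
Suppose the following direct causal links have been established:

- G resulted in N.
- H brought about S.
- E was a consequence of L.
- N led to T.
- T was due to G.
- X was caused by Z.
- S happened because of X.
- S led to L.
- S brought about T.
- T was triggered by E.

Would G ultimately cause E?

No

G leads to N, T; E is not among them.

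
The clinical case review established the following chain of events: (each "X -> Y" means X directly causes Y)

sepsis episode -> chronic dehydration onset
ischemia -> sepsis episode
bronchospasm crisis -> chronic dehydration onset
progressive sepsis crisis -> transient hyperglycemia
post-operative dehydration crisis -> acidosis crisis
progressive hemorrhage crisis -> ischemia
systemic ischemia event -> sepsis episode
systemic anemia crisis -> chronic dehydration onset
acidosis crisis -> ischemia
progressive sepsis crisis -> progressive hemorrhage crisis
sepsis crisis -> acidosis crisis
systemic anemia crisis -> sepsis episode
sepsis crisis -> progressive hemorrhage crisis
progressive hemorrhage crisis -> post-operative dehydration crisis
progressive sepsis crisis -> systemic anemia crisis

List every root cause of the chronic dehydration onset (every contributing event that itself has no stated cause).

the bronchospasm crisis, the progressive sepsis crisis, the sepsis crisis, the systemic ischemia event

Tracing upstream from the chronic dehydration onset: the chronic dehydration onset ← the sepsis episode ← the ischemia ← the progressive hemorrhage crisis ← the sepsis crisis.
A separate upstream branch: the chronic dehydration onset ← the systemic anemia crisis ← the progressive sepsis crisis.
A separate upstream branch: the chronic dehydration onset ← the sepsis episode ← the systemic ischemia event.
A separate upstream branch: the chronic dehydration onset ← the bronchospasm crisis.
Each of those chain origins has no stated cause.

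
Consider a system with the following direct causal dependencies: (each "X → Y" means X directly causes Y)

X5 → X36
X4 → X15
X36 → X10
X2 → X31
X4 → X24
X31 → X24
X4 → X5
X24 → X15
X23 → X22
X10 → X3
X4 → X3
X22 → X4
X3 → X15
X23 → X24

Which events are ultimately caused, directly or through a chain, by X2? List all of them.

X15, X24, X31

Direct effects: X31.
2 steps out: X24.
3 steps out: X15.
Not reachable from it: X23, X22, X4, X5, X36, X10, X3.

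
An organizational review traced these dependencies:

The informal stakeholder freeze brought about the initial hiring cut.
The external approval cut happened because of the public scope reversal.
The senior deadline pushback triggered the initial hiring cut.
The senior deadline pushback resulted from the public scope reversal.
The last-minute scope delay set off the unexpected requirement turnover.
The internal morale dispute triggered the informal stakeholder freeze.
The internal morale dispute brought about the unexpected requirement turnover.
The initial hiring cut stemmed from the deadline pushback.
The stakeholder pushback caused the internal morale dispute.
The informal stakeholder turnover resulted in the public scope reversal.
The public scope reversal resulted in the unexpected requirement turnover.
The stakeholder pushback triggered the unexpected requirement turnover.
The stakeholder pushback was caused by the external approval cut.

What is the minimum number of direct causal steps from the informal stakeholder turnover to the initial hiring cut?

3

Shortest chain: the informal stakeholder turnover → the public scope reversal → the senior deadline pushback → the initial hiring cut.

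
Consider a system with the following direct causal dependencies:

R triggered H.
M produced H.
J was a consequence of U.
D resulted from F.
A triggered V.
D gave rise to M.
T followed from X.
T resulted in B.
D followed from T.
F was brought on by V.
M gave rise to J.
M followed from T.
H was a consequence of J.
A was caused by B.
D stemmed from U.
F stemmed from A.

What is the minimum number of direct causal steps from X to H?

Shortest chain: X → T → M → H.

3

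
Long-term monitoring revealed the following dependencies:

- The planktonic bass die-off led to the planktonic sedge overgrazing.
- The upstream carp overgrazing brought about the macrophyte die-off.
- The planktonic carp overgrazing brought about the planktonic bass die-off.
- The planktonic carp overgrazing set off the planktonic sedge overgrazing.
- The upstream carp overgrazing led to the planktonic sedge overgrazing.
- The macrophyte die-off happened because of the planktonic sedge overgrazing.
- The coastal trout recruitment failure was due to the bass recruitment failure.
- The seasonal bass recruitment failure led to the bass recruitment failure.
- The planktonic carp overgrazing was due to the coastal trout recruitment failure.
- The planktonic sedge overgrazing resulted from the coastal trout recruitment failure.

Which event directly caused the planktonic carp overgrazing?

the coastal trout recruitment failure

Upstream contributors include the seasonal bass recruitment failure, the bass recruitment failure, but only the coastal trout recruitment failure feeds directly into the planktonic carp overgrazing.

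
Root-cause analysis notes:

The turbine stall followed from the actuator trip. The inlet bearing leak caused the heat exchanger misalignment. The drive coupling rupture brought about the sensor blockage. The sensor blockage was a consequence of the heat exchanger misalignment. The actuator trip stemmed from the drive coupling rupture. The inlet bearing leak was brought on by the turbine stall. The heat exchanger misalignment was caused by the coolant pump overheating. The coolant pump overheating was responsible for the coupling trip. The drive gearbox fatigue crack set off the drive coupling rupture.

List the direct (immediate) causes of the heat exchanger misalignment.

the coolant pump overheating, the inlet bearing leak

Upstream contributors include the drive gearbox fatigue crack, the drive coupling rupture, the actuator trip, the turbine stall, but only the coolant pump overheating, the inlet bearing leak feed directly into the heat exchanger misalignment.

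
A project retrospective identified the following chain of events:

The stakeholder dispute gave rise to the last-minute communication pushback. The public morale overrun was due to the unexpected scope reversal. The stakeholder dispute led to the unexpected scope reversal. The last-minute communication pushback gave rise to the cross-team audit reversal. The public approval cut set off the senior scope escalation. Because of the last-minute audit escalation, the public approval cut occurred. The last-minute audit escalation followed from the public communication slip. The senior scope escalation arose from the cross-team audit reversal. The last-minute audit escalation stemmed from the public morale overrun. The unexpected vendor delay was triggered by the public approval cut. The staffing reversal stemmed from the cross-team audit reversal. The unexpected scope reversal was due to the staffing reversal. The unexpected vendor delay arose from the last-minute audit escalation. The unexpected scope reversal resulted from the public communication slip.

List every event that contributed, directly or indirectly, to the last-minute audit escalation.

the cross-team audit reversal, the last-minute communication pushback, the public communication slip, the public morale overrun, the staffing reversal, the stakeholder dispute, the unexpected scope reversal

Immediate causes of the last-minute audit escalation: the public communication slip, the public morale overrun.
Further upstream: the stakeholder dispute, the last-minute communication pushback, the cross-team audit reversal, the staffing reversal, the unexpected scope reversal.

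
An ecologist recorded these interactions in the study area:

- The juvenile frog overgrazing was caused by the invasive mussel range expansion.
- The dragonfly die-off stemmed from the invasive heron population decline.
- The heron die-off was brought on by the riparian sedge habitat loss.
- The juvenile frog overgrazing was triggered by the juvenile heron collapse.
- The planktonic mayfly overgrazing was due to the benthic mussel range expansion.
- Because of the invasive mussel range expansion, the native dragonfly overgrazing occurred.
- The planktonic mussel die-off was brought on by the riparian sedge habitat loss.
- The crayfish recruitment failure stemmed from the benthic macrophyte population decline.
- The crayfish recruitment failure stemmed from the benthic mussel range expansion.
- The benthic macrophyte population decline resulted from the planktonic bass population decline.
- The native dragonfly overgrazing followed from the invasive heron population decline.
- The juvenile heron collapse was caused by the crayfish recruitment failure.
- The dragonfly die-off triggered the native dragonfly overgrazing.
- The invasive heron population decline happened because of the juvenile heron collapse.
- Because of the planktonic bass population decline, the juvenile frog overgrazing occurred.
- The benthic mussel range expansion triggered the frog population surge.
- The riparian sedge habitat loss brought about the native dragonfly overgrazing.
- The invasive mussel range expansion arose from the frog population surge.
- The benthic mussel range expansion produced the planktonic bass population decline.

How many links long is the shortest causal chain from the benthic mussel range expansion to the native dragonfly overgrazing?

3

Shortest chain: the benthic mussel range expansion → the frog population surge → the invasive mussel range expansion → the native dragonfly overgrazing.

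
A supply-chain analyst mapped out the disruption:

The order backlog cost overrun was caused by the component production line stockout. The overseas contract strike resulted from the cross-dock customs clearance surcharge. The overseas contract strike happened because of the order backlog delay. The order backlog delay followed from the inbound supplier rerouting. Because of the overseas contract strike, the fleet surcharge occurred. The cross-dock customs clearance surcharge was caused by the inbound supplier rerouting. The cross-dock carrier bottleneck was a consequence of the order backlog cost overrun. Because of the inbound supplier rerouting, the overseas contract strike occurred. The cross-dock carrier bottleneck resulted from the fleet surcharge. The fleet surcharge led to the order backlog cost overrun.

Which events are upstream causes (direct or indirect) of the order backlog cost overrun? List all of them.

Immediate causes of the order backlog cost overrun: the fleet surcharge, the component production line stockout.
Further upstream: the inbound supplier rerouting, the cross-dock customs clearance surcharge, the order backlog delay, the overseas contract strike.

the component production line stockout, the cross-dock customs clearance surcharge, the fleet surcharge, the inbound supplier rerouting, the order backlog delay, the overseas contract strike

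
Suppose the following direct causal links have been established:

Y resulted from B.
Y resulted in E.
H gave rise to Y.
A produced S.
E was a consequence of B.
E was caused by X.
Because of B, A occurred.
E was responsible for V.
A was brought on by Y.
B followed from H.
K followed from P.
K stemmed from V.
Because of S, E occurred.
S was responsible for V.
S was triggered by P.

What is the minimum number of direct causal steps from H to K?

Shortest chain: H → B → E → V → K.

4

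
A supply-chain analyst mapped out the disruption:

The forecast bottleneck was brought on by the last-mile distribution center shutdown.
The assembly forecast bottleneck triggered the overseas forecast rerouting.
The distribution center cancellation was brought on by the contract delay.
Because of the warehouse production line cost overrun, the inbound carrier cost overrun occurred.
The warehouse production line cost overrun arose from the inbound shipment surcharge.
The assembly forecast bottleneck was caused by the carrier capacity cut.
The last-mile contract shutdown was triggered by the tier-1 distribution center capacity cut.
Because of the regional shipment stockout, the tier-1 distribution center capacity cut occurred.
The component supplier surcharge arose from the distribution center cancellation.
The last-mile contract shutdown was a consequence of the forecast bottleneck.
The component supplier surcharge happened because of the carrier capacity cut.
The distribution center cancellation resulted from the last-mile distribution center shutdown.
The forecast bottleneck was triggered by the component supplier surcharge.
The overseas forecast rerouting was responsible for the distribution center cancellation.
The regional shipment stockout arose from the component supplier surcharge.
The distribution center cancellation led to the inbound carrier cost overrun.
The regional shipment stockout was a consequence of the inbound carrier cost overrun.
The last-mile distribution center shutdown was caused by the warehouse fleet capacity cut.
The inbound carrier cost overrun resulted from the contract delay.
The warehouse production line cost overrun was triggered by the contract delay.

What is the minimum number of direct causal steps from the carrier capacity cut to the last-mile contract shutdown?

Shortest chain: the carrier capacity cut → the component supplier surcharge → the forecast bottleneck → the last-mile contract shutdown.

3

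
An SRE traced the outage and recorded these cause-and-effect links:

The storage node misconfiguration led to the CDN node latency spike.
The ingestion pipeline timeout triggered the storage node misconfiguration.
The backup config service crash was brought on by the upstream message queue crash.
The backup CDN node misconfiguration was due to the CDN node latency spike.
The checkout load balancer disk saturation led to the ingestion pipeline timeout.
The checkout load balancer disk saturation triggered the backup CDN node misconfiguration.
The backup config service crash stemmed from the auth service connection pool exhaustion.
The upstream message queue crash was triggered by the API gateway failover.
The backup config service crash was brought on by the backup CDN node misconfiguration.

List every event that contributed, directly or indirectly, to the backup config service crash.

the API gateway failover, the CDN node latency spike, the auth service connection pool exhaustion, the backup CDN node misconfiguration, the checkout load balancer disk saturation, the ingestion pipeline timeout, the storage node misconfiguration, the upstream message queue crash

Immediate causes of the backup config service crash: the auth service connection pool exhaustion, the upstream message queue crash, the backup CDN node misconfiguration.
Further upstream: the checkout load balancer disk saturation, the API gateway failover, the ingestion pipeline timeout, the storage node misconfiguration, the CDN node latency spike.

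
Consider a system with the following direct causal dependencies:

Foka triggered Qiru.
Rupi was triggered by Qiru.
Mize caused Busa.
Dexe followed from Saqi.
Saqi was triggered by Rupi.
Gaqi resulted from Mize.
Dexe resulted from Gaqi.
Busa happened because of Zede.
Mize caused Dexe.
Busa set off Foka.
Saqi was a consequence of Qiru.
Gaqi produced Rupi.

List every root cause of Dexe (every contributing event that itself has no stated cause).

Tracing upstream from Dexe: Dexe ← Mize.
A separate upstream branch: Dexe ← Saqi ← Qiru ← Foka ← Busa ← Zede.
Each of those chain origins has no stated cause.

Mize, Zede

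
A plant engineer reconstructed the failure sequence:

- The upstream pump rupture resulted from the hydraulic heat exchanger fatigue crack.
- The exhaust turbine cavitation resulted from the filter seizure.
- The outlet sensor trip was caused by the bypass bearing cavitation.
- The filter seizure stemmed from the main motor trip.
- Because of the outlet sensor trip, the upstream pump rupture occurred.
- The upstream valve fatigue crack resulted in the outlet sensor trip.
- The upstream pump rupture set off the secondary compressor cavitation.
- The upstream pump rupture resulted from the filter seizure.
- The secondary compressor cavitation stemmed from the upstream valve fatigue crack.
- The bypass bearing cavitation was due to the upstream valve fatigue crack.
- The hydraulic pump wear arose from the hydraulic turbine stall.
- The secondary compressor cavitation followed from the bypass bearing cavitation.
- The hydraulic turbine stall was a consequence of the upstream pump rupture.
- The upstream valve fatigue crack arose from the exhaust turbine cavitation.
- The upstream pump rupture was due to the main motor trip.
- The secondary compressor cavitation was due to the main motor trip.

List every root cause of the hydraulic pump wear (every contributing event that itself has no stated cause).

the hydraulic heat exchanger fatigue crack, the main motor trip

Tracing upstream from the hydraulic pump wear: the hydraulic pump wear ← the hydraulic turbine stall ← the upstream pump rupture ← the main motor trip.
A separate upstream branch: the hydraulic pump wear ← the hydraulic turbine stall ← the upstream pump rupture ← the hydraulic heat exchanger fatigue crack.
Each of those chain origins has no stated cause.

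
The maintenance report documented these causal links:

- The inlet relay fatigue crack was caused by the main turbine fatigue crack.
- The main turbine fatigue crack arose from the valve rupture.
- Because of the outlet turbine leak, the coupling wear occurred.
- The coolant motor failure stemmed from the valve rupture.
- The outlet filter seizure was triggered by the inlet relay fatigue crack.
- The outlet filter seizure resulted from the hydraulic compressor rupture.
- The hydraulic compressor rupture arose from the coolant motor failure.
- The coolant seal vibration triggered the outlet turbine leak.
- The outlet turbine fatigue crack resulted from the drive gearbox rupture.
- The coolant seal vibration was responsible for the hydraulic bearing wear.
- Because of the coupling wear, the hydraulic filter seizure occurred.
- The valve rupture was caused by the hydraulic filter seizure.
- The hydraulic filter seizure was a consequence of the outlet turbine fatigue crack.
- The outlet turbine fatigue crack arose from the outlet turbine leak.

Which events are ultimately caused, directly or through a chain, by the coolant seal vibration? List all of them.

the coolant motor failure, the coupling wear, the hydraulic bearing wear, the hydraulic compressor rupture, the hydraulic filter seizure, the inlet relay fatigue crack, the main turbine fatigue crack, the outlet filter seizure, the outlet turbine fatigue crack, the outlet turbine leak, the valve rupture

Direct effects: the outlet turbine leak, the hydraulic bearing wear.
2 steps out: the outlet turbine fatigue crack, the coupling wear.
3 steps out: the hydraulic filter seizure.
4 steps out: the valve rupture.
5 steps out: the coolant motor failure, the main turbine fatigue crack.
6 steps out: the hydraulic compressor rupture, the inlet relay fatigue crack.
7 steps out: the outlet filter seizure.
Not reachable from it: the drive gearbox rupture.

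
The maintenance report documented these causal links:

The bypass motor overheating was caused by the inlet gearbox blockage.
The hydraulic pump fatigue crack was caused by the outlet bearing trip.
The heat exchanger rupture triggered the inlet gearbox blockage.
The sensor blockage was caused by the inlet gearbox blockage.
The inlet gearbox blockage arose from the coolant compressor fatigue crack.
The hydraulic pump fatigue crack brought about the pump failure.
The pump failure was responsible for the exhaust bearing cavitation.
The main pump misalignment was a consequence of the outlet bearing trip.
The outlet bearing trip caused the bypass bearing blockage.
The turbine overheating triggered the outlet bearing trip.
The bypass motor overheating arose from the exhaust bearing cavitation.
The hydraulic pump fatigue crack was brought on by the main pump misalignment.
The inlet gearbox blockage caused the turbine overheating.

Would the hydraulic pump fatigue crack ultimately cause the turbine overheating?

The hydraulic pump fatigue crack leads to the pump failure, the exhaust bearing cavitation, the bypass motor overheating; the turbine overheating is not among them.

No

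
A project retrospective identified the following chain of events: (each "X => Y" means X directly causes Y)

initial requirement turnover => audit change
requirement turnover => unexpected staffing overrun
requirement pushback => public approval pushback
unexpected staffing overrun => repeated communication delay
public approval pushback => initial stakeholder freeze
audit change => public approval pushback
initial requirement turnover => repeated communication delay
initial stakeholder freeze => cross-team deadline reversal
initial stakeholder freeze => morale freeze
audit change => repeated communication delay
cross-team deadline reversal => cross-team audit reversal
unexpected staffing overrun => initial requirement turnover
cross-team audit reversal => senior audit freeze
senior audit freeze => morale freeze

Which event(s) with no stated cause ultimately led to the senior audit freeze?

Tracing upstream from the senior audit freeze: the senior audit freeze ← the cross-team audit reversal ← the cross-team deadline reversal ← the initial stakeholder freeze ← the public approval pushback ← the audit change ← the initial requirement turnover ← the unexpected staffing overrun ← the requirement turnover.
A separate upstream branch: the senior audit freeze ← the cross-team audit reversal ← the cross-team deadline reversal ← the initial stakeholder freeze ← the public approval pushback ← the requirement pushback.
Each of those chain origins has no stated cause.

the requirement pushback, the requirement turnover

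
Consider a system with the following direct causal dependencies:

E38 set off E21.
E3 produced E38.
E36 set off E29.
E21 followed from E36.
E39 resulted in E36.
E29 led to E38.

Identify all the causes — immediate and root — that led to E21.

E29, E3, E36, E38, E39

Immediate causes of E21: E36, E38.
Further upstream: E39, E29, E3.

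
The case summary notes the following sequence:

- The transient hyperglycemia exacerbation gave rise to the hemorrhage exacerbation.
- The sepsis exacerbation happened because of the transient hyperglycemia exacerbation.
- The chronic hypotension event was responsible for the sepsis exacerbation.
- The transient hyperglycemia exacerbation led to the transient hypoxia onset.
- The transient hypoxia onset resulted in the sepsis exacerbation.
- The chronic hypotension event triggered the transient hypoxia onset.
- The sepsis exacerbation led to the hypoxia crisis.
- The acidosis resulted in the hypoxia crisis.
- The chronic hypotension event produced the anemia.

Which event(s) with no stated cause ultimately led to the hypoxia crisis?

the acidosis, the chronic hypotension event, the transient hyperglycemia exacerbation

Tracing upstream from the hypoxia crisis: the hypoxia crisis ← the sepsis exacerbation ← the transient hyperglycemia exacerbation.
A separate upstream branch: the hypoxia crisis ← the sepsis exacerbation ← the chronic hypotension event.
A separate upstream branch: the hypoxia crisis ← the acidosis.
Each of those chain origins has no stated cause.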